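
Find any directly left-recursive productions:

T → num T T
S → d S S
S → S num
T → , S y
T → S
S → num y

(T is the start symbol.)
Yes, S is left-recursive

Direct left recursion occurs when N → N α for some non-terminal N (the right-hand side begins with the left-hand side itself).

T → num T T: starts with num
S → d S S: starts with d
S → S num: LEFT RECURSIVE (starts with S)
T → , S y: starts with ','
T → S: starts with S
S → num y: starts with num

The grammar has direct left recursion on: S.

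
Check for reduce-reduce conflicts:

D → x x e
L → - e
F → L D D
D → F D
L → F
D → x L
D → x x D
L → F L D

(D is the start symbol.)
No reduce-reduce conflicts

A reduce-reduce conflict occurs when an LR(0) state has two complete items [A → α .] and [B → β .] — both call for a reduction, and with no lookahead the parser cannot choose between them.

Augment with D' → D and build the canonical LR(0) collection (I0 = CLOSURE({[D' → . D]}), then GOTO on every symbol after a dot until no new states appear). It has 17 states:
  I0: { [D → . F D], [D → . x L], [D → . x x D], [D → . x x e], [D' → . D], [F → . L D D], [L → . - e], [L → . F L D], [L → . F] }  — shift
  I1: { [L → - . e] }  — shift
  I2: { [D' → D .] }  — accept
  I3: { [D → . F D], [D → . x L], [D → . x x D], [D → . x x e], [D → F . D], [F → . L D D], [L → . - e], [L → . F L D], [L → . F], [L → F . L D], [L → F .] }  — shift, reduce
  I4: { [D → . F D], [D → . x L], [D → . x x D], [D → . x x e], [F → . L D D], [F → L . D D], [L → . - e], [L → . F L D], [L → . F] }  — shift
  I5: { [D → x . L], [D → x . x D], [D → x . x e], [F → . L D D], [L → . - e], [L → . F L D], [L → . F] }  — shift
  I6: { [F → . L D D], [L → . - e], [L → . F L D], [L → . F], [L → F . L D], [L → F .] }  — shift, reduce
  I7: { [D → . F D], [D → . x L], [D → . x x D], [D → . x x e], [D → x L .], [F → . L D D], [F → L . D D], [L → . - e], [L → . F L D], [L → . F] }  — shift, reduce
  I8: { [D → . F D], [D → . x L], [D → . x x D], [D → . x x e], [D → x x . D], [D → x x . e], [F → . L D D], [L → . - e], [L → . F L D], [L → . F] }  — shift
  I9: { [D → x x D .] }  — reduce
  I10: { [D → x x e .] }  — reduce
  I11: { [D → . F D], [D → . x L], [D → . x x D], [D → . x x e], [F → . L D D], [F → L D . D], [L → . - e], [L → . F L D], [L → . F] }  — shift
  I12: { [F → L D D .] }  — reduce
  I13: { [D → . F D], [D → . x L], [D → . x x D], [D → . x x e], [F → . L D D], [F → L . D D], [L → . - e], [L → . F L D], [L → . F], [L → F L . D] }  — shift
  I14: { [D → . F D], [D → . x L], [D → . x x D], [D → . x x e], [F → . L D D], [F → L D . D], [L → . - e], [L → . F L D], [L → . F], [L → F L D .] }  — shift, reduce
  I15: { [D → F D .] }  — reduce
  I16: { [L → - e .] }  — reduce

No state contains more than one complete item.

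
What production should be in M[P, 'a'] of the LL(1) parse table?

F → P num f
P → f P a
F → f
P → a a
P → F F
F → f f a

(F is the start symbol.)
To find M[P, 'a'], we find productions for P where 'a' is in the predict set (PREDICT(N → α) = (FIRST(α) \ {ε}) ∪ (FOLLOW(N) if α ⇒* ε)).

Relevant sets:
  FIRST(F) = { 'a', 'f' }

P → f P a: PREDICT = { 'f' }
P → a a: PREDICT = { 'a' }
  'a' is in predict set, so this production goes in M[P, 'a']
P → F F: PREDICT = { 'a', 'f' }
  'a' is in predict set, so this production goes in M[P, 'a']

M[P, 'a'] = P → a a, P → F F  (a multiply-defined cell — the grammar is not LL(1))

Answer: P → a a, P → F F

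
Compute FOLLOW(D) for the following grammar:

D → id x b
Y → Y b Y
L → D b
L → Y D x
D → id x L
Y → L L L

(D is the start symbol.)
{ $, 'b', 'x' }

D is the start symbol, so $ ∈ FOLLOW(D).
In L → D b: D is followed by b, add FIRST(b) \ {ε} = { 'b' }
In L → Y D x: D is followed by x, add FIRST(x) \ {ε} = { 'x' }

Taking the union: FOLLOW(D) = { $, 'b', 'x' }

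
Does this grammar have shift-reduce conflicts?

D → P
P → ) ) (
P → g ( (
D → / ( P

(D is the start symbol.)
Augment with D' → D and build the canonical LR(0) collection (I0 = CLOSURE({[D' → . D]}), then GOTO on every symbol after a dot until no new states appear). It has 12 states:
  I0: { [D → . / ( P], [D → . P], [D' → . D], [P → . ) ) (], [P → . g ( (] }  — shift
  I1: { [P → ) . ) (] }  — shift
  I2: { [D → / . ( P] }  — shift
  I3: { [D' → D .] }  — accept
  I4: { [D → P .] }  — reduce
  I5: { [P → g . ( (] }  — shift
  I6: { [P → g ( . (] }  — shift
  I7: { [P → g ( ( .] }  — reduce
  I8: { [D → / ( . P], [P → . ) ) (], [P → . g ( (] }  — shift
  I9: { [D → / ( P .] }  — reduce
  I10: { [P → ) ) . (] }  — shift
  I11: { [P → ) ) ( .] }  — reduce

No state contains both a complete item and a shift item.

Answer: No shift-reduce conflicts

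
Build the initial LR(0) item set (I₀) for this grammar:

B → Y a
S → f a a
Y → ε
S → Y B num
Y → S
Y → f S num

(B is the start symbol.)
{ [B → . Y a], [B' → . B], [S → . Y B num], [S → . f a a], [Y → . S], [Y → . f S num], [Y → .] }

First, augment the grammar with B' → B
I₀ = CLOSURE({ [B' → . B] }):
  [B' → . B] has the dot before B: add [B → . Y a]
  [B → . Y a] has the dot before Y: add [Y → .], [Y → . S], [Y → . f S num]
  [Y → . S] has the dot before S: add [S → . f a a], [S → . Y B num]
No further items can be added.

I₀ = { [B → . Y a], [B' → . B], [S → . Y B num], [S → . f a a], [Y → . S], [Y → . f S num], [Y → .] }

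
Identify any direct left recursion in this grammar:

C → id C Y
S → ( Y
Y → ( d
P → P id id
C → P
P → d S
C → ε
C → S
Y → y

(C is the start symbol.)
Yes, P is left-recursive

Direct left recursion occurs when N → N α for some non-terminal N (the right-hand side begins with the left-hand side itself).

C → id C Y: starts with id
S → ( Y: starts with '('
Y → ( d: starts with '('
P → P id id: LEFT RECURSIVE (starts with P)
C → P: starts with P
P → d S: starts with d
C → ε: starts with ε
C → S: starts with S
Y → y: starts with y

The grammar has direct left recursion on: P.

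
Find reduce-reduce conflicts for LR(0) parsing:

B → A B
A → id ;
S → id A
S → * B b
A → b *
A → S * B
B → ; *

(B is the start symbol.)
Augment with B' → B and build the canonical LR(0) collection (I0 = CLOSURE({[B' → . B]}), then GOTO on every symbol after a dot until no new states appear). It has 17 states:
  I0: { [A → . S * B], [A → . b *], [A → . id ;], [B → . ; *], [B → . A B], [B' → . B], [S → . * B b], [S → . id A] }  — shift
  I1: { [A → . S * B], [A → . b *], [A → . id ;], [B → . ; *], [B → . A B], [S → * . B b], [S → . * B b], [S → . id A] }  — shift
  I2: { [B → ; . *] }  — shift
  I3: { [A → . S * B], [A → . b *], [A → . id ;], [B → . ; *], [B → . A B], [B → A . B], [S → . * B b], [S → . id A] }  — shift
  I4: { [B' → B .] }  — accept
  I5: { [A → S . * B] }  — shift
  I6: { [A → b . *] }  — shift
  I7: { [A → . S * B], [A → . b *], [A → . id ;], [A → id . ;], [S → . * B b], [S → . id A], [S → id . A] }  — shift
  I8: { [A → id ; .] }  — reduce
  I9: { [S → id A .] }  — reduce
  I10: { [A → b * .] }  — reduce
  I11: { [A → . S * B], [A → . b *], [A → . id ;], [A → S * . B], [B → . ; *], [B → . A B], [S → . * B b], [S → . id A] }  — shift
  I12: { [A → S * B .] }  — reduce
  I13: { [B → A B .] }  — reduce
  I14: { [B → ; * .] }  — reduce
  I15: { [S → * B . b] }  — shift
  I16: { [S → * B b .] }  — reduce

No state contains more than one complete item.

Answer: No reduce-reduce conflicts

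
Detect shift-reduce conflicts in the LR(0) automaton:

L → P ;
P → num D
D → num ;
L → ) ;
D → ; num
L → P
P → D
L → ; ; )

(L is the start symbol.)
Yes — I5: [L → P .] vs [L → P . ;]; I7: [D → num ; .] vs [D → ; . num]

Augment with L' → L and build the canonical LR(0) collection (I0 = CLOSURE({[L' → . L]}), then GOTO on every symbol after a dot until no new states appear). It has 16 states:
  I0: { [D → . ; num], [D → . num ;], [L → . ) ;], [L → . ; ; )], [L → . P ;], [L → . P], [L' → . L], [P → . D], [P → . num D] }  — shift
  I1: { [L → ) . ;] }  — shift
  I2: { [D → ; . num], [L → ; . ; )] }  — shift
  I3: { [P → D .] }  — reduce
  I4: { [L' → L .] }  — accept
  I5: { [L → P . ;], [L → P .] }  — shift, reduce
  I6: { [D → . ; num], [D → . num ;], [D → num . ;], [P → num . D] }  — shift
  I7: { [D → ; . num], [D → num ; .] }  — shift, reduce
  I8: { [P → num D .] }  — reduce
  I9: { [D → num . ;] }  — shift
  I10: { [D → num ; .] }  — reduce
  I11: { [D → ; num .] }  — reduce
  I12: { [L → P ; .] }  — reduce
  I13: { [L → ; ; . )] }  — shift
  I14: { [L → ; ; ) .] }  — reduce
  I15: { [L → ) ; .] }  — reduce

I5 contains reduce item [L → P .] and shift item [L → P . ;] — shift-reduce conflict.
I7 contains reduce item [D → num ; .] and shift item [D → ; . num] — shift-reduce conflict.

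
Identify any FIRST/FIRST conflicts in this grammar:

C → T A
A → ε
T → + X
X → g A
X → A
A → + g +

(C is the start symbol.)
FIRST sets of the non-terminals at (or reachable through a nullable prefix from) the front of some alternative:
  FIRST(A) = { '+', ε }

Productions for A:
  A → ε: FIRST = { ε }
  A → + g +: FIRST = { '+' }
Productions for X:
  X → g A: FIRST = { 'g' }
  X → A: FIRST = { '+', ε }
C, T have only one production, so no FIRST/FIRST conflict is possible there.

All alternatives of each non-terminal have pairwise disjoint FIRST sets.

Answer: No FIRST/FIRST conflicts.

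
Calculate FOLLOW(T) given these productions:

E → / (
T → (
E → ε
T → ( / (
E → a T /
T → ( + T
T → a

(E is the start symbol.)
{ '/' }

To compute FOLLOW(T), find every occurrence of T on a right-hand side N → α T β: add FIRST(β) \ {ε}, and if β is empty or nullable also add FOLLOW(N). Iterate to a fixed point.

In E → a T /: T is followed by '/', add FIRST('/') \ {ε} = { '/' }
In T → ( + T: T is at the end; this adds FOLLOW(T) to itself — nothing new

Taking the union: FOLLOW(T) = { '/' }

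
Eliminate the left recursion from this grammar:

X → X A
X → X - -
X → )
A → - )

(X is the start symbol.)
X → ) X'
X' → A X'
X' → - - X'
X' → ε
A → - )

X is directly left-recursive. The standard transformation for
  A → A α₁ | ... | A α_m | β₁ | ... | β_n
is
  A  → β₁ A' | ... | β_n A'
  A' → α₁ A' | ... | α_m A' | ε

X → ) becomes X → ) X'
X → X A becomes X' → A X'
X → X - - becomes X' → - - X'
Add X' → ε

Productions for other non-terminals are unchanged:
  A → - )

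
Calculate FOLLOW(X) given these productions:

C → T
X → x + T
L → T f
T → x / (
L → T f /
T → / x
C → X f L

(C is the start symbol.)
To compute FOLLOW(X), find every occurrence of X on a right-hand side N → α X β: add FIRST(β) \ {ε}, and if β is empty or nullable also add FOLLOW(N). Iterate to a fixed point.

In C → X f L: X is followed by f L, add FIRST(f L) \ {ε} = { 'f' }

Taking the union: FOLLOW(X) = { 'f' }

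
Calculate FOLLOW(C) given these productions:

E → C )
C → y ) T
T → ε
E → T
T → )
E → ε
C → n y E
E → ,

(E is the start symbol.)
To compute FOLLOW(C), find every occurrence of C on a right-hand side N → α C β: add FIRST(β) \ {ε}, and if β is empty or nullable also add FOLLOW(N). Iterate to a fixed point.

In E → C ): C is followed by ')', add FIRST(')') \ {ε} = { ')' }

Taking the union: FOLLOW(C) = { ')' }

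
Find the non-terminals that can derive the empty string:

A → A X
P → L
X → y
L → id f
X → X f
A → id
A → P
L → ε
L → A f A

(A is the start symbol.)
ε-productions: L → ε
So L is immediately nullable.
P → L: every symbol on the right is nullable, so P is nullable too.
A → P: every symbol on the right is nullable, so A is nullable too.
No further non-terminal can be added: every production for the remaining non-terminals contains a terminal or a non-nullable non-terminal.
Nullable = { 'A', 'L', 'P' }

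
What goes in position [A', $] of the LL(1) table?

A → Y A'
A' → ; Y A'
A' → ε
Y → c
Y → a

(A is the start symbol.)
To find M[A', $], we find productions for A' where $ is in the predict set (PREDICT(N → α) = (FIRST(α) \ {ε}) ∪ (FOLLOW(N) if α ⇒* ε)).

Relevant sets:
  FOLLOW(A') = { $ }

A' → ; Y A': PREDICT = { ';' }
A' → ε: PREDICT = { $ }
  $ is in predict set, so this production goes in M[A', $]

M[A', $] = A' → ε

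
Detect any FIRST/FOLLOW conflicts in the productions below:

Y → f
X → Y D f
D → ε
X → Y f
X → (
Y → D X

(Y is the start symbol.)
No FIRST/FOLLOW conflicts.

A FIRST/FOLLOW conflict occurs when a non-terminal N has a nullable alternative N → β (β ⇒* ε) and another alternative N → α with FIRST(α) ∩ FOLLOW(N) ≠ ∅: on such a lookahead the parser cannot decide between expanding α and letting N vanish via β.

Nullable non-terminals: D.
D has a nullable alternative but only one production, so nothing to check.

X, Y have no nullable alternative, so no FIRST/FOLLOW check is needed there.

No FIRST/FOLLOW conflicts found.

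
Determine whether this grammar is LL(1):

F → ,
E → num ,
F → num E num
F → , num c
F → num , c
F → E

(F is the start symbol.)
Relevant sets:
  FIRST(E) = { 'num' }

For F:
  PREDICT(F → ',') = { ',' }
  PREDICT(F → num E num) = { 'num' }
  PREDICT(F → ',' num c) = { ',' }
  PREDICT(F → num ',' c) = { 'num' }
  PREDICT(F → E) = { 'num' }
E has a single production, so nothing to check there.

Conflict found: Predict set conflict for F: { ',' }
The grammar is NOT LL(1).

Answer: No. Predict set conflict for F: { ',' }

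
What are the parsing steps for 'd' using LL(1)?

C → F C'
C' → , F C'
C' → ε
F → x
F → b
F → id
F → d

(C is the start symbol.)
Stack is shown with the top on the left.

Stack   Input  Action
---------------------
C $     d $    output C → F C'
F C' $  d $    output F → d
d C' $  d $    match 'd'
C' $    $      output C' → ε
$       $      accept

The string is accepted.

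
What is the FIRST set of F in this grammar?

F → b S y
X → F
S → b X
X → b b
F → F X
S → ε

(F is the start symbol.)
To compute FIRST(F), examine every production with F on the left-hand side, reading each right-hand side left to right until a non-nullable symbol is reached.

From F → b S y:
  - b is a terminal: add 'b' and stop
From F → F X:
  - F is the symbol being defined: contributes nothing new
    F is not nullable, so stop

Collecting: FIRST(F) = { 'b' }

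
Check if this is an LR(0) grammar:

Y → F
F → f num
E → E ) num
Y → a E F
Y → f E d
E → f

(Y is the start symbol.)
Augment with Y' → Y and build the canonical LR(0) collection (I0 = CLOSURE({[Y' → . Y]}), then GOTO on every symbol after a dot until no new states appear). It has 14 states:
  I0: { [F → . f num], [Y → . F], [Y → . a E F], [Y → . f E d], [Y' → . Y] }  — shift
  I1: { [Y → F .] }  — reduce
  I2: { [Y' → Y .] }  — accept
  I3: { [E → . E ) num], [E → . f], [Y → a . E F] }  — shift
  I4: { [E → . E ) num], [E → . f], [F → f . num], [Y → f . E d] }  — shift
  I5: { [E → E . ) num], [Y → f E . d] }  — shift
  I6: { [E → f .] }  — reduce
  I7: { [F → f num .] }  — reduce
  I8: { [E → E ) . num] }  — shift
  I9: { [Y → f E d .] }  — reduce
  I10: { [E → E ) num .] }  — reduce
  I11: { [E → E . ) num], [F → . f num], [Y → a E . F] }  — shift
  I12: { [Y → a E F .] }  — reduce
  I13: { [F → f . num] }  — shift

Every state is either a pure shift/goto state or contains exactly one complete item and nothing to shift — no conflicts. The grammar is LR(0).

Answer: Yes, the grammar is LR(0)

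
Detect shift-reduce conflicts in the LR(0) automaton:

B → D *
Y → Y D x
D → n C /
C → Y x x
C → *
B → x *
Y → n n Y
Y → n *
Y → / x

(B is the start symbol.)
Yes — I13: [Y → n n Y .] vs [D → . n C /]

A shift-reduce conflict occurs when an LR(0) state has both:
  - a complete (reduce) item [A → α .] (dot at the end), and
  - a shift item [B → β . c γ] (dot before a terminal).

Augment with B' → B and build the canonical LR(0) collection (I0 = CLOSURE({[B' → . B]}), then GOTO on every symbol after a dot until no new states appear). It has 21 states:
  I0: { [B → . D *], [B → . x *], [B' → . B], [D → . n C /] }  — shift
  I1: { [B' → B .] }  — accept
  I2: { [B → D . *] }  — shift
  I3: { [C → . *], [C → . Y x x], [D → n . C /], [Y → . / x], [Y → . Y D x], [Y → . n *], [Y → . n n Y] }  — shift
  I4: { [B → x . *] }  — shift
  I5: { [B → x * .] }  — reduce
  I6: { [C → * .] }  — reduce
  I7: { [Y → / . x] }  — shift
  I8: { [D → n C . /] }  — shift
  I9: { [C → Y . x x], [D → . n C /], [Y → Y . D x] }  — shift
  I10: { [Y → n . *], [Y → n . n Y] }  — shift
  I11: { [Y → n * .] }  — reduce
  I12: { [Y → . / x], [Y → . Y D x], [Y → . n *], [Y → . n n Y], [Y → n n . Y] }  — shift
  I13: { [D → . n C /], [Y → Y . D x], [Y → n n Y .] }  — shift, reduce
  I14: { [Y → Y D . x] }  — shift
  I15: { [Y → Y D x .] }  — reduce
  I16: { [C → Y x . x] }  — shift
  I17: { [C → Y x x .] }  — reduce
  I18: { [D → n C / .] }  — reduce
  I19: { [Y → / x .] }  — reduce
  I20: { [B → D * .] }  — reduce

I13 contains reduce item [Y → n n Y .] and shift item [D → . n C /] — shift-reduce conflict.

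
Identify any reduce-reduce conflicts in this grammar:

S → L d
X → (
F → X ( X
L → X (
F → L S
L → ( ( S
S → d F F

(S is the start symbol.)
A reduce-reduce conflict occurs when an LR(0) state has two complete items [A → α .] and [B → β .] — both call for a reduction, and with no lookahead the parser cannot choose between them.

Augment with S' → S and build the canonical LR(0) collection (I0 = CLOSURE({[S' → . S]}), then GOTO on every symbol after a dot until no new states appear). It has 18 states:
  I0: { [L → . ( ( S], [L → . X (], [S → . L d], [S → . d F F], [S' → . S], [X → . (] }  — shift
  I1: { [L → ( . ( S], [X → ( .] }  — shift, reduce
  I2: { [S → L . d] }  — shift
  I3: { [S' → S .] }  — accept
  I4: { [L → X . (] }  — shift
  I5: { [F → . L S], [F → . X ( X], [L → . ( ( S], [L → . X (], [S → d . F F], [X → . (] }  — shift
  I6: { [F → . L S], [F → . X ( X], [L → . ( ( S], [L → . X (], [S → d F . F], [X → . (] }  — shift
  I7: { [F → L . S], [L → . ( ( S], [L → . X (], [S → . L d], [S → . d F F], [X → . (] }  — shift
  I8: { [F → X . ( X], [L → X . (] }  — shift
  I9: { [F → X ( . X], [L → X ( .], [X → . (] }  — shift, reduce
  I10: { [X → ( .] }  — reduce
  I11: { [F → X ( X .] }  — reduce
  I12: { [F → L S .] }  — reduce
  I13: { [S → d F F .] }  — reduce
  I14: { [L → X ( .] }  — reduce
  I15: { [S → L d .] }  — reduce
  I16: { [L → ( ( . S], [L → . ( ( S], [L → . X (], [S → . L d], [S → . d F F], [X → . (] }  — shift
  I17: { [L → ( ( S .] }  — reduce

No state contains more than one complete item.

Answer: No reduce-reduce conflicts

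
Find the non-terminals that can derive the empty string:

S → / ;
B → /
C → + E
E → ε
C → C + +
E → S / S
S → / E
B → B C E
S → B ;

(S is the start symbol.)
{ 'E' }

A non-terminal is nullable if it can derive ε (the empty string): either it has an ε-production, or it has a production whose right-hand side consists entirely of nullable non-terminals.

ε-productions: E → ε
So E is immediately nullable.
No further non-terminal can be added: every production for the remaining non-terminals contains a terminal or a non-nullable non-terminal.
Nullable = { 'E' }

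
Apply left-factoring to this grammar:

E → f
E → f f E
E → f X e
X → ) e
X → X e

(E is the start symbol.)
Left-factoring transforms A → αβ₁ | αβ₂ into A → αA' and A' → β₁ | β₂
(α is the longest common prefix among the alternatives). Repeat until
no nonterminal has two alternatives with a common prefix.

Round 1: E has alternatives sharing prefix 'f'. Introduce E': E → f E'
  Add: E' → ε
  Add: E' → f E
  Add: E' → X e

No remaining common prefixes — done.

Resulting grammar:
E → f E'
E' → ε
E' → f E
E' → X e
X → ) e
X → X e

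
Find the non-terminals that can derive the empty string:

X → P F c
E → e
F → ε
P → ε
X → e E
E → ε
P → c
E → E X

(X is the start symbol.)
A non-terminal is nullable if it can derive ε (the empty string): either it has an ε-production, or it has a production whose right-hand side consists entirely of nullable non-terminals.

ε-productions: F → ε, P → ε, E → ε
So F, P, E are immediately nullable.
No further non-terminal can be added: every production for the remaining non-terminals contains a terminal or a non-nullable non-terminal.
Nullable = { 'E', 'F', 'P' }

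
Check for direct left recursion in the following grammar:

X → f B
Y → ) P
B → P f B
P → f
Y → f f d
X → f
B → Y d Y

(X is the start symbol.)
X → f B: starts with f
Y → ) P: starts with ')'
B → P f B: starts with P
P → f: starts with f
Y → f f d: starts with f
X → f: starts with f
B → Y d Y: starts with Y

No direct left recursion found.

Answer: No direct left recursion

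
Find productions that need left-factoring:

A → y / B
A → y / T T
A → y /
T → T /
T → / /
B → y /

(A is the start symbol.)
Yes, A has productions with common prefix 'y /'

Left-factoring is needed when two productions for the same non-terminal
share a common prefix on the right-hand side.

Productions for A:
  A → y / B
  A → y / T T
  A → y /
Productions for T:
  T → T /
  T → / /

Found common prefix 'y /' in productions for A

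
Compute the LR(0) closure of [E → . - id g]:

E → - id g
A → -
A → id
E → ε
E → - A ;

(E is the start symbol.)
{ [E → . - id g] }

To compute CLOSURE, for each item [A → α.Bβ] where B is a non-terminal, add [B → .γ] for all productions B → γ; repeat for the newly added items until nothing changes.

Start with: [E → . - id g]
The dot precedes the terminal '-', so nothing is added.

CLOSURE = { [E → . - id g] }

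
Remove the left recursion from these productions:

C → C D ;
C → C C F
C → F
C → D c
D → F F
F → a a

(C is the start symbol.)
C is directly left-recursive. The standard transformation for
  A → A α₁ | ... | A α_m | β₁ | ... | β_n
is
  A  → β₁ A' | ... | β_n A'
  A' → α₁ A' | ... | α_m A' | ε

C → F becomes C → F C'
C → D c becomes C → D c C'
C → C D ; becomes C' → D ; C'
C → C C F becomes C' → C F C'
Add C' → ε

Productions for other non-terminals are unchanged:
  D → F F
  F → a a

Resulting grammar:
C → F C'
C → D c C'
C' → D ; C'
C' → C F C'
C' → ε
D → F F
F → a a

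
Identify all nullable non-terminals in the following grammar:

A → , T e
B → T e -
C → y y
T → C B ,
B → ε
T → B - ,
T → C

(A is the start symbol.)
{ 'B' }

ε-productions: B → ε
So B is immediately nullable.
No further non-terminal can be added: every production for the remaining non-terminals contains a terminal or a non-nullable non-terminal.
Nullable = { 'B' }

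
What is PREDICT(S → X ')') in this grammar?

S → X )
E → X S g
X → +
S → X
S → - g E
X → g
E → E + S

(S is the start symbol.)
{ '+', 'g' }

PREDICT(S → X ')') = (FIRST(RHS) \ {ε}) ∪ (FOLLOW(S) if ε ∈ FIRST(RHS), i.e. RHS ⇒* ε)
FIRST(X) = { '+', 'g' }
FIRST(X ')') = { '+', 'g' }
ε ∉ FIRST(X ')'), so FOLLOW(S) is not added.
PREDICT(S → X ')') = { '+', 'g' }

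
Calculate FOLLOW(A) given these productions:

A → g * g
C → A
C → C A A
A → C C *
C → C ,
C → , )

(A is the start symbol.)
To compute FOLLOW(A), find every occurrence of A on a right-hand side N → α A β: add FIRST(β) \ {ε}, and if β is empty or nullable also add FOLLOW(N). Iterate to a fixed point.

A is the start symbol, so $ ∈ FOLLOW(A).
In C → A: A is at the end, add FOLLOW(C)
In C → C A A: A is followed by A, add FIRST(A) \ {ε} = { ',', 'g' }
In C → C A A: A is at the end, add FOLLOW(C)

The FOLLOW sets referred to above (computed the same way, to a fixed point):
  FOLLOW(C) = { '*', ',', 'g' }

Taking the union: FOLLOW(A) = { $, '*', ',', 'g' }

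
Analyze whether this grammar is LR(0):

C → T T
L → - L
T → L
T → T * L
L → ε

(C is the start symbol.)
A grammar is LR(0) if no state in the canonical LR(0) collection has:
  - both a shift item (dot before a terminal) and a complete item (shift-reduce conflict), or
  - two or more complete items (reduce-reduce conflict; the accept item [C' → C .] counts as a complete item here).

Augment with C' → C and build the canonical LR(0) collection (I0 = CLOSURE({[C' → . C]}), then GOTO on every symbol after a dot until no new states appear). It has 9 states:
  I0: { [C → . T T], [C' → . C], [L → . - L], [L → .], [T → . L], [T → . T * L] }  — shift, reduce
  I1: { [L → - . L], [L → . - L], [L → .] }  — shift, reduce
  I2: { [C' → C .] }  — accept
  I3: { [T → L .] }  — reduce
  I4: { [C → T . T], [L → . - L], [L → .], [T → . L], [T → . T * L], [T → T . * L] }  — shift, reduce
  I5: { [L → . - L], [L → .], [T → T * . L] }  — shift, reduce
  I6: { [C → T T .], [T → T . * L] }  — shift, reduce
  I7: { [T → T * L .] }  — reduce
  I8: { [L → - L .] }  — reduce

Conflict in state I0:
  Shift-reduce conflict between [L → .] and [L → . - L]
So the grammar is NOT LR(0).

Answer: No. Shift-reduce conflict between [L → .] and [L → . - L]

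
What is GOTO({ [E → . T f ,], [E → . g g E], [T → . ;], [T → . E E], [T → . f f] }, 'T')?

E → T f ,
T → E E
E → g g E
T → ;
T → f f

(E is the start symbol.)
GOTO(I, 'T') = CLOSURE({ [A → αX.β] : [A → α.Xβ] ∈ I, X = 'T' })

Items with dot before 'T', with the dot advanced:
  [E → . T f ,] → [E → T . f ,]
Closure adds nothing (no advanced item has the dot before a non-terminal).

GOTO = { [E → T . f ,] }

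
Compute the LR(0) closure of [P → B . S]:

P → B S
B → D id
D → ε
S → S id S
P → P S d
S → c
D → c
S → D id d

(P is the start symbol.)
To compute CLOSURE, for each item [A → α.Bβ] where B is a non-terminal, add [B → .γ] for all productions B → γ; repeat for the newly added items until nothing changes.

Start with: [P → B . S]
  [P → B . S] has the dot before S: add [S → . S id S], [S → . c], [S → . D id d]
  [S → . D id d] has the dot before D: add [D → .], [D → . c]
No further items can be added.

CLOSURE = { [D → . c], [D → .], [P → B . S], [S → . D id d], [S → . S id S], [S → . c] }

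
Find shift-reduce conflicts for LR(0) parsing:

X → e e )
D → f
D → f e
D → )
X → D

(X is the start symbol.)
Augment with X' → X and build the canonical LR(0) collection (I0 = CLOSURE({[X' → . X]}), then GOTO on every symbol after a dot until no new states appear). It has 9 states:
  I0: { [D → . )], [D → . f e], [D → . f], [X → . D], [X → . e e )], [X' → . X] }  — shift
  I1: { [D → ) .] }  — reduce
  I2: { [X → D .] }  — reduce
  I3: { [X' → X .] }  — accept
  I4: { [X → e . e )] }  — shift
  I5: { [D → f . e], [D → f .] }  — shift, reduce
  I6: { [D → f e .] }  — reduce
  I7: { [X → e e . )] }  — shift
  I8: { [X → e e ) .] }  — reduce

I5 contains reduce item [D → f .] and shift item [D → f . e] — shift-reduce conflict.

Answer: Yes — I5: [D → f .] vs [D → f . e]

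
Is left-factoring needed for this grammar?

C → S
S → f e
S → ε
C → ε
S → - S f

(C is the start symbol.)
Left-factoring is needed when two productions for the same non-terminal
share a common prefix on the right-hand side.

Productions for C:
  C → S
  C → ε
Productions for S:
  S → f e
  S → ε
  S → - S f

No common prefixes found.

Answer: No, left-factoring is not needed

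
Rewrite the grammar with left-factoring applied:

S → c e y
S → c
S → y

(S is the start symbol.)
S → c S'
S' → e y
S' → ε
S → y

Left-factoring transforms A → αβ₁ | αβ₂ into A → αA' and A' → β₁ | β₂
(α is the longest common prefix among the alternatives). Repeat until
no nonterminal has two alternatives with a common prefix.

Round 1: S has alternatives sharing prefix 'c'. Introduce S': S → c S'
  Add: S' → e y
  Add: S' → ε

No remaining common prefixes — done.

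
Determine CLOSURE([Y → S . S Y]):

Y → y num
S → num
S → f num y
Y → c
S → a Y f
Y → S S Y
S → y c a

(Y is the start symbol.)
Start with: [Y → S . S Y]
  [Y → S . S Y] has the dot before S: add [S → . num], [S → . f num y], [S → . a Y f], [S → . y c a]
No further items can be added.

CLOSURE = { [S → . a Y f], [S → . f num y], [S → . num], [S → . y c a], [Y → S . S Y] }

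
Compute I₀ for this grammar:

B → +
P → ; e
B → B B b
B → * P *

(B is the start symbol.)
First, augment the grammar with B' → B
I₀ = CLOSURE({ [B' → . B] }):
  [B' → . B] has the dot before B: add [B → . +], [B → . B B b], [B → . * P *]
No further items can be added.

I₀ = { [B → . * P *], [B → . +], [B → . B B b], [B' → . B] }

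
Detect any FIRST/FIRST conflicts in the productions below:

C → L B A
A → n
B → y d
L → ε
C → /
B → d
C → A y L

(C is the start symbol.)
FIRST sets of the non-terminals at (or reachable through a nullable prefix from) the front of some alternative:
  FIRST(L) = { ε }
  FIRST(B) = { 'd', 'y' }
  FIRST(A) = { 'n' }

Productions for C:
  C → L B A: FIRST = { 'd', 'y' }
  C → /: FIRST = { '/' }
  C → A y L: FIRST = { 'n' }
Productions for B:
  B → y d: FIRST = { 'y' }
  B → d: FIRST = { 'd' }
A, L have only one production, so no FIRST/FIRST conflict is possible there.

All alternatives of each non-terminal have pairwise disjoint FIRST sets.

Answer: No FIRST/FIRST conflicts.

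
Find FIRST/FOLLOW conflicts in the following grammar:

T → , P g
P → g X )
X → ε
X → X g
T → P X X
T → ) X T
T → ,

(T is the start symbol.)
A FIRST/FOLLOW conflict occurs when a non-terminal N has a nullable alternative N → β (β ⇒* ε) and another alternative N → α with FIRST(α) ∩ FOLLOW(N) ≠ ∅: on such a lookahead the parser cannot decide between expanding α and letting N vanish via β.

Nullable non-terminals: X.
FIRST sets used below: FIRST(X) = { 'g', ε }

X: nullable alternative(s) X → ε; FOLLOW(X) = { $, ')', ',', 'g' }
  X → ε: FIRST \ {ε} = { } — this is the only nullable alternative, skip
  X → X g: FIRST \ {ε} = { 'g' } — overlaps FOLLOW(X) on { 'g' }: CONFLICT

P, T have no nullable alternative, so no FIRST/FOLLOW check is needed there.

So the grammar has 1 FIRST/FOLLOW conflict (marked CONFLICT above).

Answer: Yes. X → X g with FOLLOW(X) on { 'g' }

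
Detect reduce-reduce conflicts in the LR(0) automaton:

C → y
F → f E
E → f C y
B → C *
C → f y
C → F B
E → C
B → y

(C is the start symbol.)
A reduce-reduce conflict occurs when an LR(0) state has two complete items [A → α .] and [B → β .] — both call for a reduction, and with no lookahead the parser cannot choose between them.

Augment with C' → C and build the canonical LR(0) collection (I0 = CLOSURE({[C' → . C]}), then GOTO on every symbol after a dot until no new states appear). It has 15 states:
  I0: { [C → . F B], [C → . f y], [C → . y], [C' → . C], [F → . f E] }  — shift
  I1: { [C' → C .] }  — accept
  I2: { [B → . C *], [B → . y], [C → . F B], [C → . f y], [C → . y], [C → F . B], [F → . f E] }  — shift
  I3: { [C → . F B], [C → . f y], [C → . y], [C → f . y], [E → . C], [E → . f C y], [F → . f E], [F → f . E] }  — shift
  I4: { [C → y .] }  — reduce
  I5: { [E → C .] }  — reduce
  I6: { [F → f E .] }  — reduce
  I7: { [C → . F B], [C → . f y], [C → . y], [C → f . y], [E → . C], [E → . f C y], [E → f . C y], [F → . f E], [F → f . E] }  — shift
  I8: { [C → f y .], [C → y .] }  — 2 reduces
  I9: { [E → C .], [E → f C . y] }  — shift, reduce
  I10: { [E → f C y .] }  — reduce
  I11: { [C → F B .] }  — reduce
  I12: { [B → C . *] }  — shift
  I13: { [B → y .], [C → y .] }  — 2 reduces
  I14: { [B → C * .] }  — reduce

I8 contains complete items [C → f y .], [C → y .] — reduce-reduce conflict.
I13 contains complete items [B → y .], [C → y .] — reduce-reduce conflict.

Answer: Yes — I8: [C → f y .] vs [C → y .]; I13: [B → y .] vs [C → y .]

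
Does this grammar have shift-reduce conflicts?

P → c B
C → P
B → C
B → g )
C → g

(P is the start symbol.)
Augment with P' → P and build the canonical LR(0) collection (I0 = CLOSURE({[P' → . P]}), then GOTO on every symbol after a dot until no new states appear). It has 8 states:
  I0: { [P → . c B], [P' → . P] }  — shift
  I1: { [P' → P .] }  — accept
  I2: { [B → . C], [B → . g )], [C → . P], [C → . g], [P → . c B], [P → c . B] }  — shift
  I3: { [P → c B .] }  — reduce
  I4: { [B → C .] }  — reduce
  I5: { [C → P .] }  — reduce
  I6: { [B → g . )], [C → g .] }  — shift, reduce
  I7: { [B → g ) .] }  — reduce

I6 contains reduce item [C → g .] and shift item [B → g . )] — shift-reduce conflict.

Answer: Yes — I6: [C → g .] vs [B → g . )]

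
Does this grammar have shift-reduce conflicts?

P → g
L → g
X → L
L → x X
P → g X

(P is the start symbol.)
Augment with P' → P and build the canonical LR(0) collection (I0 = CLOSURE({[P' → . P]}), then GOTO on every symbol after a dot until no new states appear). It has 8 states:
  I0: { [P → . g X], [P → . g], [P' → . P] }  — shift
  I1: { [P' → P .] }  — accept
  I2: { [L → . g], [L → . x X], [P → g . X], [P → g .], [X → . L] }  — shift, reduce
  I3: { [X → L .] }  — reduce
  I4: { [P → g X .] }  — reduce
  I5: { [L → g .] }  — reduce
  I6: { [L → . g], [L → . x X], [L → x . X], [X → . L] }  — shift
  I7: { [L → x X .] }  — reduce

I2 contains reduce item [P → g .] and shift items [L → . g], [L → . x X] — shift-reduce conflict.

Answer: Yes — I2: [P → g .] vs [L → . g]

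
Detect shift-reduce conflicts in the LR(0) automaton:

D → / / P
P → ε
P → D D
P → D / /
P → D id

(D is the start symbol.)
Yes — I3: [P → .] vs [D → . / / P]; I9: [P → .] vs [D → . / / P]

A shift-reduce conflict occurs when an LR(0) state has both:
  - a complete (reduce) item [A → α .] (dot at the end), and
  - a shift item [B → β . c γ] (dot before a terminal).

Augment with D' → D and build the canonical LR(0) collection (I0 = CLOSURE({[D' → . D]}), then GOTO on every symbol after a dot until no new states appear). It has 10 states:
  I0: { [D → . / / P], [D' → . D] }  — shift
  I1: { [D → / . / P] }  — shift
  I2: { [D' → D .] }  — accept
  I3: { [D → . / / P], [D → / / . P], [P → . D / /], [P → . D D], [P → . D id], [P → .] }  — shift, reduce
  I4: { [D → . / / P], [P → D . / /], [P → D . D], [P → D . id] }  — shift
  I5: { [D → / / P .] }  — reduce
  I6: { [D → / . / P], [P → D / . /] }  — shift
  I7: { [P → D D .] }  — reduce
  I8: { [P → D id .] }  — reduce
  I9: { [D → . / / P], [D → / / . P], [P → . D / /], [P → . D D], [P → . D id], [P → .], [P → D / / .] }  — shift, 2 reduces

I3 contains reduce item [P → .] and shift item [D → . / / P] — shift-reduce conflict.
I9 contains reduce items [P → .], [P → D / / .] and shift item [D → . / / P] — shift-reduce conflict.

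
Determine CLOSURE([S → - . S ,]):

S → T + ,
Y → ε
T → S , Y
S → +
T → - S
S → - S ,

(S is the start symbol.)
{ [S → - . S ,], [S → . +], [S → . - S ,], [S → . T + ,], [T → . - S], [T → . S , Y] }

To compute CLOSURE, for each item [A → α.Bβ] where B is a non-terminal, add [B → .γ] for all productions B → γ; repeat for the newly added items until nothing changes.

Start with: [S → - . S ,]
  [S → - . S ,] has the dot before S: add [S → . T + ,], [S → . +], [S → . - S ,]
  [S → . T + ,] has the dot before T: add [T → . S , Y], [T → . - S]
No further items can be added.

CLOSURE = { [S → - . S ,], [S → . +], [S → . - S ,], [S → . T + ,], [T → . - S], [T → . S , Y] }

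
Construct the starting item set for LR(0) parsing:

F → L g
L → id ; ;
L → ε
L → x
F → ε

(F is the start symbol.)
{ [F → . L g], [F → .], [F' → . F], [L → . id ; ;], [L → . x], [L → .] }

First, augment the grammar with F' → F
I₀ = CLOSURE({ [F' → . F] }):
  [F' → . F] has the dot before F: add [F → . L g], [F → .]
  [F → . L g] has the dot before L: add [L → . id ; ;], [L → .], [L → . x]
No further items can be added.

I₀ = { [F → . L g], [F → .], [F' → . F], [L → . id ; ;], [L → . x], [L → .] }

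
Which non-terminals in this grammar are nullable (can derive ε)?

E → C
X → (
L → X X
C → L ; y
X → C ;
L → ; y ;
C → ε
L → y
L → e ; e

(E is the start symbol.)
A non-terminal is nullable if it can derive ε (the empty string): either it has an ε-production, or it has a production whose right-hand side consists entirely of nullable non-terminals.

ε-productions: C → ε
So C is immediately nullable.
E → C: every symbol on the right is nullable, so E is nullable too.
No further non-terminal can be added: every production for the remaining non-terminals contains a terminal or a non-nullable non-terminal.
Nullable = { 'C', 'E' }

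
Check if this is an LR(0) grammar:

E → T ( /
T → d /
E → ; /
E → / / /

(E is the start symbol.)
Yes, the grammar is LR(0)

Augment with E' → E and build the canonical LR(0) collection (I0 = CLOSURE({[E' → . E]}), then GOTO on every symbol after a dot until no new states appear). It has 12 states:
  I0: { [E → . / / /], [E → . ; /], [E → . T ( /], [E' → . E], [T → . d /] }  — shift
  I1: { [E → / . / /] }  — shift
  I2: { [E → ; . /] }  — shift
  I3: { [E' → E .] }  — accept
  I4: { [E → T . ( /] }  — shift
  I5: { [T → d . /] }  — shift
  I6: { [T → d / .] }  — reduce
  I7: { [E → T ( . /] }  — shift
  I8: { [E → T ( / .] }  — reduce
  I9: { [E → ; / .] }  — reduce
  I10: { [E → / / . /] }  — shift
  I11: { [E → / / / .] }  — reduce

Every state is either a pure shift/goto state or contains exactly one complete item and nothing to shift — no conflicts. The grammar is LR(0).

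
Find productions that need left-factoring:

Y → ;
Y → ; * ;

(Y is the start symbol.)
Left-factoring is needed when two productions for the same non-terminal
share a common prefix on the right-hand side.

Productions for Y:
  Y → ;
  Y → ; * ;

Found common prefix ';' in productions for Y

Answer: Yes, Y has productions with common prefix ';'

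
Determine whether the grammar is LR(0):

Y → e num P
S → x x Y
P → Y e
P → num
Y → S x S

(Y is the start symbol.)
Augment with Y' → Y and build the canonical LR(0) collection (I0 = CLOSURE({[Y' → . Y]}), then GOTO on every symbol after a dot until no new states appear). It has 14 states:
  I0: { [S → . x x Y], [Y → . S x S], [Y → . e num P], [Y' → . Y] }  — shift
  I1: { [Y → S . x S] }  — shift
  I2: { [Y' → Y .] }  — accept
  I3: { [Y → e . num P] }  — shift
  I4: { [S → x . x Y] }  — shift
  I5: { [S → . x x Y], [S → x x . Y], [Y → . S x S], [Y → . e num P] }  — shift
  I6: { [S → x x Y .] }  — reduce
  I7: { [P → . Y e], [P → . num], [S → . x x Y], [Y → . S x S], [Y → . e num P], [Y → e num . P] }  — shift
  I8: { [Y → e num P .] }  — reduce
  I9: { [P → Y . e] }  — shift
  I10: { [P → num .] }  — reduce
  I11: { [P → Y e .] }  — reduce
  I12: { [S → . x x Y], [Y → S x . S] }  — shift
  I13: { [Y → S x S .] }  — reduce

Every state is either a pure shift/goto state or contains exactly one complete item and nothing to shift — no conflicts. The grammar is LR(0).

Answer: Yes, the grammar is LR(0)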